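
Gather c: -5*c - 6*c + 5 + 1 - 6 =-11*c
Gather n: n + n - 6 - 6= 2*n - 12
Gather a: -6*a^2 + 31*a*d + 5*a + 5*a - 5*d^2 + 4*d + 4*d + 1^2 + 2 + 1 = -6*a^2 + a*(31*d + 10) - 5*d^2 + 8*d + 4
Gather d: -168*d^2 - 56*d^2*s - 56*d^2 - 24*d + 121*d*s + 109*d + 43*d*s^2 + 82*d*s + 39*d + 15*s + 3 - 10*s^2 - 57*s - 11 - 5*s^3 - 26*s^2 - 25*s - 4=d^2*(-56*s - 224) + d*(43*s^2 + 203*s + 124) - 5*s^3 - 36*s^2 - 67*s - 12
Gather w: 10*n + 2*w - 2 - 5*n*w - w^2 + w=10*n - w^2 + w*(3 - 5*n) - 2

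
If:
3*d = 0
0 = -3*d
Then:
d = 0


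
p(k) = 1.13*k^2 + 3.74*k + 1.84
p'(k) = 2.26*k + 3.74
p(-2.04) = -1.09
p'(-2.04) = -0.87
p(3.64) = 30.43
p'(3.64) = 11.97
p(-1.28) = -1.10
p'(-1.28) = 0.85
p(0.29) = 3.02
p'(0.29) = 4.40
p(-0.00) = 1.84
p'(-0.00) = 3.74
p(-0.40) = 0.52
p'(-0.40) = 2.84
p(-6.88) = 29.60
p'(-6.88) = -11.81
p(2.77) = 20.87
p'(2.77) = 10.00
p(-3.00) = 0.79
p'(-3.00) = -3.04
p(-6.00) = 20.08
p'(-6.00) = -9.82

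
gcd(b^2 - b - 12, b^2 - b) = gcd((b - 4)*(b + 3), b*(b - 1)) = 1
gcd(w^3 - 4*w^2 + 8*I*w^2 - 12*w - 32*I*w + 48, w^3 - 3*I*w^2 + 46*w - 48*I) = w + 6*I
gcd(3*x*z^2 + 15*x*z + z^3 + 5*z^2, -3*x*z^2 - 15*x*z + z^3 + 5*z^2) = z^2 + 5*z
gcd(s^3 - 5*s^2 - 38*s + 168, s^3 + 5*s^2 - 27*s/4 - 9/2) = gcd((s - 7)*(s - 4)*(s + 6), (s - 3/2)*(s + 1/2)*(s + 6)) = s + 6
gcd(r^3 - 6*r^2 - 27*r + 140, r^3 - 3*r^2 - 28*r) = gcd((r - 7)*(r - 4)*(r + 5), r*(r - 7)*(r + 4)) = r - 7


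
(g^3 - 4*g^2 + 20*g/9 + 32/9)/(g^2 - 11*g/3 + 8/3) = (3*g^2 - 4*g - 4)/(3*(g - 1))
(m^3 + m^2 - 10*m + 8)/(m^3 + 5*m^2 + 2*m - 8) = (m - 2)/(m + 2)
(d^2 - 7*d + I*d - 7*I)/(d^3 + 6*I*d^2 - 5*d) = (d - 7)/(d*(d + 5*I))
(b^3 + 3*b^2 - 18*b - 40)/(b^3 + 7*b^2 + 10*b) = (b - 4)/b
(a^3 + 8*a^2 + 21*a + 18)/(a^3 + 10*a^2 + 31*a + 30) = (a + 3)/(a + 5)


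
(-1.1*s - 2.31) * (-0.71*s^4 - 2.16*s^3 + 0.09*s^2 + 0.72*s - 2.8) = 0.781*s^5 + 4.0161*s^4 + 4.8906*s^3 - 0.9999*s^2 + 1.4168*s + 6.468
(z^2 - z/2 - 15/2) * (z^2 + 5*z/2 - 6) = z^4 + 2*z^3 - 59*z^2/4 - 63*z/4 + 45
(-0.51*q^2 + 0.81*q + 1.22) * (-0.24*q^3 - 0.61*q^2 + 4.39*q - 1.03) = 0.1224*q^5 + 0.1167*q^4 - 3.0258*q^3 + 3.337*q^2 + 4.5215*q - 1.2566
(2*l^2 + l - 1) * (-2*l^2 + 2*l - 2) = -4*l^4 + 2*l^3 - 4*l + 2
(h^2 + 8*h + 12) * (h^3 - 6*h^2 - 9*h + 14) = h^5 + 2*h^4 - 45*h^3 - 130*h^2 + 4*h + 168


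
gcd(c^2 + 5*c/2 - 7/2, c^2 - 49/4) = c + 7/2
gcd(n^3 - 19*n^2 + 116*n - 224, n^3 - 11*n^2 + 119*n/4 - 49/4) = n - 7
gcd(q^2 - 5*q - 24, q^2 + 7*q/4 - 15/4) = q + 3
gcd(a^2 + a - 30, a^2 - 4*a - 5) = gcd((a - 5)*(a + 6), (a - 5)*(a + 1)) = a - 5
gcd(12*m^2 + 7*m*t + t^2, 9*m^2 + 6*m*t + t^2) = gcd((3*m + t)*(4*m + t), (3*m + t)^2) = 3*m + t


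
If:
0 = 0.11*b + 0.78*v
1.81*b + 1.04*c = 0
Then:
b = -7.09090909090909*v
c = 12.3409090909091*v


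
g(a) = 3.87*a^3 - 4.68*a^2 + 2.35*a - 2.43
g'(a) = 11.61*a^2 - 9.36*a + 2.35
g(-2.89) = -141.72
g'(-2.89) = 126.37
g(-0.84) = -10.00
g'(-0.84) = 18.40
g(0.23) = -2.09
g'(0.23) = 0.81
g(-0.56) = -5.89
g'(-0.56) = 11.23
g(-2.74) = -123.61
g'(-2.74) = 115.16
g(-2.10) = -63.84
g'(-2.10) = 73.21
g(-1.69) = -38.45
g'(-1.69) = 51.33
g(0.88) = -1.35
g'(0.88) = 3.10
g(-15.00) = -14151.93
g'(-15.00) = 2755.00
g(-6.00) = -1020.93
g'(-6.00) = 476.47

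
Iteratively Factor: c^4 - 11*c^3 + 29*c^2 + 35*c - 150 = (c - 5)*(c^3 - 6*c^2 - c + 30) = (c - 5)*(c - 3)*(c^2 - 3*c - 10) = (c - 5)*(c - 3)*(c + 2)*(c - 5)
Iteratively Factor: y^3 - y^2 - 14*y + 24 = (y + 4)*(y^2 - 5*y + 6) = (y - 3)*(y + 4)*(y - 2)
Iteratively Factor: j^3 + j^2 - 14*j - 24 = (j - 4)*(j^2 + 5*j + 6) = (j - 4)*(j + 2)*(j + 3)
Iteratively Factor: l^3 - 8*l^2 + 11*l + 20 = (l + 1)*(l^2 - 9*l + 20) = (l - 4)*(l + 1)*(l - 5)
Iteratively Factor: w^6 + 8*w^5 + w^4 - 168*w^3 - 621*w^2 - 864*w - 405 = (w + 1)*(w^5 + 7*w^4 - 6*w^3 - 162*w^2 - 459*w - 405) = (w + 1)*(w + 3)*(w^4 + 4*w^3 - 18*w^2 - 108*w - 135) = (w + 1)*(w + 3)^2*(w^3 + w^2 - 21*w - 45) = (w - 5)*(w + 1)*(w + 3)^2*(w^2 + 6*w + 9) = (w - 5)*(w + 1)*(w + 3)^3*(w + 3)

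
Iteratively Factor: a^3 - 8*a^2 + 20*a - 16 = (a - 4)*(a^2 - 4*a + 4) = (a - 4)*(a - 2)*(a - 2)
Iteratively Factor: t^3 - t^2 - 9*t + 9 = (t - 1)*(t^2 - 9) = (t - 1)*(t + 3)*(t - 3)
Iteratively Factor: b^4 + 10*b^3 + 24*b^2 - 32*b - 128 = (b - 2)*(b^3 + 12*b^2 + 48*b + 64) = (b - 2)*(b + 4)*(b^2 + 8*b + 16) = (b - 2)*(b + 4)^2*(b + 4)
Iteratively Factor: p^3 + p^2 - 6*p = (p - 2)*(p^2 + 3*p) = (p - 2)*(p + 3)*(p)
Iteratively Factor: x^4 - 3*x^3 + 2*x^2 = (x - 2)*(x^3 - x^2) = (x - 2)*(x - 1)*(x^2) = x*(x - 2)*(x - 1)*(x)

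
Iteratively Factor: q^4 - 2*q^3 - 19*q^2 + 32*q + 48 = (q - 3)*(q^3 + q^2 - 16*q - 16) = (q - 4)*(q - 3)*(q^2 + 5*q + 4) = (q - 4)*(q - 3)*(q + 1)*(q + 4)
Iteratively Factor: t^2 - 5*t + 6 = (t - 3)*(t - 2)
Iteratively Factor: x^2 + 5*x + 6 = (x + 3)*(x + 2)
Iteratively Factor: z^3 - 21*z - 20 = (z + 1)*(z^2 - z - 20) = (z + 1)*(z + 4)*(z - 5)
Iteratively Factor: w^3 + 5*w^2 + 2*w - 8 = (w - 1)*(w^2 + 6*w + 8) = (w - 1)*(w + 4)*(w + 2)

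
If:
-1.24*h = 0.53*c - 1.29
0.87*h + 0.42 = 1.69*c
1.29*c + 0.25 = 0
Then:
No Solution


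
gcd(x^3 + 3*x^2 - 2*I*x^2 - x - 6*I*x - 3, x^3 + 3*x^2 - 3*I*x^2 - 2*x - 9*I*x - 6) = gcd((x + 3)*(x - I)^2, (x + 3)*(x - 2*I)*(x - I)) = x^2 + x*(3 - I) - 3*I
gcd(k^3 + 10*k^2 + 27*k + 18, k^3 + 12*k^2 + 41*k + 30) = k^2 + 7*k + 6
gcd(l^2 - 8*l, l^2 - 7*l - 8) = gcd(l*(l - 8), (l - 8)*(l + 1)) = l - 8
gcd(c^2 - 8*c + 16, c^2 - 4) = 1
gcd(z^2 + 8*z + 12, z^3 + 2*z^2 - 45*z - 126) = z + 6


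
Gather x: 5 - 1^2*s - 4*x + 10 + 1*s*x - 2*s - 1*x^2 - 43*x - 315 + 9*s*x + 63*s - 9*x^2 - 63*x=60*s - 10*x^2 + x*(10*s - 110) - 300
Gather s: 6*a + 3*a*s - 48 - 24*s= 6*a + s*(3*a - 24) - 48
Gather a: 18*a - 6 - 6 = 18*a - 12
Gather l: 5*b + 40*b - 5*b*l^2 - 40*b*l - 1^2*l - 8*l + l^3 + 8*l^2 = 45*b + l^3 + l^2*(8 - 5*b) + l*(-40*b - 9)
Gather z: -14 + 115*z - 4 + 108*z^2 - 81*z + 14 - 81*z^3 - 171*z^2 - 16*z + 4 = -81*z^3 - 63*z^2 + 18*z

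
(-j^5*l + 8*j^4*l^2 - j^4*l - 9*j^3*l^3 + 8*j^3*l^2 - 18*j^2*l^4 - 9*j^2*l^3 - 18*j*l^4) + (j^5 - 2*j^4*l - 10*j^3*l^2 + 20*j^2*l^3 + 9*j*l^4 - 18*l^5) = -j^5*l + j^5 + 8*j^4*l^2 - 3*j^4*l - 9*j^3*l^3 - 2*j^3*l^2 - 18*j^2*l^4 + 11*j^2*l^3 - 9*j*l^4 - 18*l^5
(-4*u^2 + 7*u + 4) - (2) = -4*u^2 + 7*u + 2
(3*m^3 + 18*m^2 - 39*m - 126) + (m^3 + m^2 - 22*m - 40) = 4*m^3 + 19*m^2 - 61*m - 166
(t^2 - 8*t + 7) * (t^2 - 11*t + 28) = t^4 - 19*t^3 + 123*t^2 - 301*t + 196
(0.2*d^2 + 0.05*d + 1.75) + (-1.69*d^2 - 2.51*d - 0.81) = -1.49*d^2 - 2.46*d + 0.94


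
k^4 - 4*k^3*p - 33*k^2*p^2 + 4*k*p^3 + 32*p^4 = (k - 8*p)*(k - p)*(k + p)*(k + 4*p)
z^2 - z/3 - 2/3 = (z - 1)*(z + 2/3)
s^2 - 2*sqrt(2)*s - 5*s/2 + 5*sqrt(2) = (s - 5/2)*(s - 2*sqrt(2))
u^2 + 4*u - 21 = (u - 3)*(u + 7)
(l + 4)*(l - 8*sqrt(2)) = l^2 - 8*sqrt(2)*l + 4*l - 32*sqrt(2)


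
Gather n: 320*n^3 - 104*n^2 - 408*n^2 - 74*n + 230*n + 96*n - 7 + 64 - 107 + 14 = 320*n^3 - 512*n^2 + 252*n - 36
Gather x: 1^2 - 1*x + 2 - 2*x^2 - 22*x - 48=-2*x^2 - 23*x - 45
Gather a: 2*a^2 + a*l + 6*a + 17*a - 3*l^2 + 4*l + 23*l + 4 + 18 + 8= 2*a^2 + a*(l + 23) - 3*l^2 + 27*l + 30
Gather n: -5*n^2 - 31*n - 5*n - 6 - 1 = -5*n^2 - 36*n - 7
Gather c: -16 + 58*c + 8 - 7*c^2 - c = -7*c^2 + 57*c - 8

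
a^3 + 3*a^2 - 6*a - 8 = (a - 2)*(a + 1)*(a + 4)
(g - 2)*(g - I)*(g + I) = g^3 - 2*g^2 + g - 2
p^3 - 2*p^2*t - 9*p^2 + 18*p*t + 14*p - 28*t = (p - 7)*(p - 2)*(p - 2*t)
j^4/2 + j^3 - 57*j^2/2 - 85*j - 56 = (j/2 + 1/2)*(j - 8)*(j + 2)*(j + 7)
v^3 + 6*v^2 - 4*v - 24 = (v - 2)*(v + 2)*(v + 6)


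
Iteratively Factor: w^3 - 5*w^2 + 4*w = (w - 4)*(w^2 - w) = (w - 4)*(w - 1)*(w)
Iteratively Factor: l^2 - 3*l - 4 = (l - 4)*(l + 1)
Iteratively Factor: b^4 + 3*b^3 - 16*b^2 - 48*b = (b - 4)*(b^3 + 7*b^2 + 12*b) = (b - 4)*(b + 4)*(b^2 + 3*b) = (b - 4)*(b + 3)*(b + 4)*(b)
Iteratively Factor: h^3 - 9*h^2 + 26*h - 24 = (h - 4)*(h^2 - 5*h + 6) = (h - 4)*(h - 3)*(h - 2)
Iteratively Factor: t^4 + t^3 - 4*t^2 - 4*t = (t + 2)*(t^3 - t^2 - 2*t) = (t - 2)*(t + 2)*(t^2 + t) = t*(t - 2)*(t + 2)*(t + 1)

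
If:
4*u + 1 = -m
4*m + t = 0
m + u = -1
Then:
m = -1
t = 4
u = 0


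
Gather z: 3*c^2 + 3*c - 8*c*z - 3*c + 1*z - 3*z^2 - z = 3*c^2 - 8*c*z - 3*z^2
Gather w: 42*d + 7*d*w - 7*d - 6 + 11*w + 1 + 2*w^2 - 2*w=35*d + 2*w^2 + w*(7*d + 9) - 5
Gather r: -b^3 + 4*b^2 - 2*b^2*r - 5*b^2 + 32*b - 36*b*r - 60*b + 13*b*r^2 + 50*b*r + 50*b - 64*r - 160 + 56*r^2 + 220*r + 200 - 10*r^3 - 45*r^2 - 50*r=-b^3 - b^2 + 22*b - 10*r^3 + r^2*(13*b + 11) + r*(-2*b^2 + 14*b + 106) + 40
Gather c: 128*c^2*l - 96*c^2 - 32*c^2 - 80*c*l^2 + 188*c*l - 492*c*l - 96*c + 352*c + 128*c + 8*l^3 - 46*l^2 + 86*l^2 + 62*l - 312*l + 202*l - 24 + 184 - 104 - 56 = c^2*(128*l - 128) + c*(-80*l^2 - 304*l + 384) + 8*l^3 + 40*l^2 - 48*l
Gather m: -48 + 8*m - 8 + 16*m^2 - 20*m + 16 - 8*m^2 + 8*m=8*m^2 - 4*m - 40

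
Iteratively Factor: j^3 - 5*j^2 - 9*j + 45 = (j + 3)*(j^2 - 8*j + 15) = (j - 3)*(j + 3)*(j - 5)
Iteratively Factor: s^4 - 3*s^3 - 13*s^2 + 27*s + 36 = (s + 1)*(s^3 - 4*s^2 - 9*s + 36) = (s + 1)*(s + 3)*(s^2 - 7*s + 12) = (s - 4)*(s + 1)*(s + 3)*(s - 3)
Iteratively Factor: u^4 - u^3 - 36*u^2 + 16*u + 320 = (u - 5)*(u^3 + 4*u^2 - 16*u - 64) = (u - 5)*(u + 4)*(u^2 - 16) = (u - 5)*(u - 4)*(u + 4)*(u + 4)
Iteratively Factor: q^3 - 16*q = (q + 4)*(q^2 - 4*q) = q*(q + 4)*(q - 4)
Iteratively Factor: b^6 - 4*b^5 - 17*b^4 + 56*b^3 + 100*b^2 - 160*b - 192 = (b + 2)*(b^5 - 6*b^4 - 5*b^3 + 66*b^2 - 32*b - 96) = (b - 4)*(b + 2)*(b^4 - 2*b^3 - 13*b^2 + 14*b + 24) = (b - 4)*(b - 2)*(b + 2)*(b^3 - 13*b - 12) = (b - 4)*(b - 2)*(b + 1)*(b + 2)*(b^2 - b - 12) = (b - 4)^2*(b - 2)*(b + 1)*(b + 2)*(b + 3)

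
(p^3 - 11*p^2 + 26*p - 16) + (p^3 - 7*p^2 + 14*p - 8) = 2*p^3 - 18*p^2 + 40*p - 24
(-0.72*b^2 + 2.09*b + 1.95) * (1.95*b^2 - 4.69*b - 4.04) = -1.404*b^4 + 7.4523*b^3 - 3.0908*b^2 - 17.5891*b - 7.878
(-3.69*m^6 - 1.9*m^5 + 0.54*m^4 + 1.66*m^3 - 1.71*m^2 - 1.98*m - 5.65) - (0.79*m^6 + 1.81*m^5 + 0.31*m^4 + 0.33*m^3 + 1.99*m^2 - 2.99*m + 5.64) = -4.48*m^6 - 3.71*m^5 + 0.23*m^4 + 1.33*m^3 - 3.7*m^2 + 1.01*m - 11.29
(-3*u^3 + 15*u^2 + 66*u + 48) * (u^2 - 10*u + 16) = -3*u^5 + 45*u^4 - 132*u^3 - 372*u^2 + 576*u + 768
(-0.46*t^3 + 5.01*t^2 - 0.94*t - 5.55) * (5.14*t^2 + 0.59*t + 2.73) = -2.3644*t^5 + 25.48*t^4 - 3.1315*t^3 - 15.4043*t^2 - 5.8407*t - 15.1515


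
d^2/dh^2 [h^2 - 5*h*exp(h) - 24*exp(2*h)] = -5*h*exp(h) - 96*exp(2*h) - 10*exp(h) + 2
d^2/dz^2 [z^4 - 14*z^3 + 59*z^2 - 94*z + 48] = 12*z^2 - 84*z + 118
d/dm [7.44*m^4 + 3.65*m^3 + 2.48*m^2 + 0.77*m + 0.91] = 29.76*m^3 + 10.95*m^2 + 4.96*m + 0.77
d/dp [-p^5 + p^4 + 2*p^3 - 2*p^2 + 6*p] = -5*p^4 + 4*p^3 + 6*p^2 - 4*p + 6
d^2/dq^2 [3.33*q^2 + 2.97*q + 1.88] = 6.66000000000000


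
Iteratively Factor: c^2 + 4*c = (c)*(c + 4)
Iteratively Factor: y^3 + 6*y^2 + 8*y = (y)*(y^2 + 6*y + 8) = y*(y + 2)*(y + 4)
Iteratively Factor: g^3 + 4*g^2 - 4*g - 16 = (g - 2)*(g^2 + 6*g + 8) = (g - 2)*(g + 2)*(g + 4)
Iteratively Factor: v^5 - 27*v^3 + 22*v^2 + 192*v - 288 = (v - 3)*(v^4 + 3*v^3 - 18*v^2 - 32*v + 96) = (v - 3)*(v + 4)*(v^3 - v^2 - 14*v + 24) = (v - 3)^2*(v + 4)*(v^2 + 2*v - 8) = (v - 3)^2*(v + 4)^2*(v - 2)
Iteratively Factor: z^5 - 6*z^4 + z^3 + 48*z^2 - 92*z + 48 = (z - 2)*(z^4 - 4*z^3 - 7*z^2 + 34*z - 24) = (z - 2)^2*(z^3 - 2*z^2 - 11*z + 12) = (z - 2)^2*(z + 3)*(z^2 - 5*z + 4) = (z - 2)^2*(z - 1)*(z + 3)*(z - 4)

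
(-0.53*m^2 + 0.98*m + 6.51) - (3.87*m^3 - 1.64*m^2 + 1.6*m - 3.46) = -3.87*m^3 + 1.11*m^2 - 0.62*m + 9.97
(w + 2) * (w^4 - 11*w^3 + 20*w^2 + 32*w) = w^5 - 9*w^4 - 2*w^3 + 72*w^2 + 64*w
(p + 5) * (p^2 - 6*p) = p^3 - p^2 - 30*p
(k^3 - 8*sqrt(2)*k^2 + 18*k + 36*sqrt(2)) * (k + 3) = k^4 - 8*sqrt(2)*k^3 + 3*k^3 - 24*sqrt(2)*k^2 + 18*k^2 + 36*sqrt(2)*k + 54*k + 108*sqrt(2)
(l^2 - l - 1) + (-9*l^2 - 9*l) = -8*l^2 - 10*l - 1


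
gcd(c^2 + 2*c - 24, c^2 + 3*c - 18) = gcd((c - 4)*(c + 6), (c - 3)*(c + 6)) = c + 6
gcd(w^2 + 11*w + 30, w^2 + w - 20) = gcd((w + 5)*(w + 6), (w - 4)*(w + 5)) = w + 5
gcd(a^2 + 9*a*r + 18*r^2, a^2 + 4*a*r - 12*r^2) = a + 6*r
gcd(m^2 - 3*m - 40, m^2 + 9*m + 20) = m + 5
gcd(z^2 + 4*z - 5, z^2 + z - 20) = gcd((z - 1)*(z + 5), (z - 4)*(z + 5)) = z + 5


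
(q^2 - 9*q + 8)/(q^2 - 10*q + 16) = (q - 1)/(q - 2)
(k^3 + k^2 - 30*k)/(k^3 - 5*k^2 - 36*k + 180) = k/(k - 6)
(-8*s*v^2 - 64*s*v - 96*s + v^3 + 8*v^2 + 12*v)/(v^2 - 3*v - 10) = (-8*s*v - 48*s + v^2 + 6*v)/(v - 5)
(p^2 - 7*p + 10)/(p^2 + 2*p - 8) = (p - 5)/(p + 4)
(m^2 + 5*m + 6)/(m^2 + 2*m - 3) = (m + 2)/(m - 1)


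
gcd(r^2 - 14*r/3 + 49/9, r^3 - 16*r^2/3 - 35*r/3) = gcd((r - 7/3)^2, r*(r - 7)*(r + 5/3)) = 1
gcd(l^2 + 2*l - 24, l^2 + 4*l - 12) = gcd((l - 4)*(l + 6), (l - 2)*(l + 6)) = l + 6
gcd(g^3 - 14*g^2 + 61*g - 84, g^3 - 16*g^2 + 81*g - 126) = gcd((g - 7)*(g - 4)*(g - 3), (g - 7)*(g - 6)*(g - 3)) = g^2 - 10*g + 21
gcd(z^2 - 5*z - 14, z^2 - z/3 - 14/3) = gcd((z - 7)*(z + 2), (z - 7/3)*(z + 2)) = z + 2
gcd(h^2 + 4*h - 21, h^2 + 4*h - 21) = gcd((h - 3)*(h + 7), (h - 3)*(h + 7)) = h^2 + 4*h - 21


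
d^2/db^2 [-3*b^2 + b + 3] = -6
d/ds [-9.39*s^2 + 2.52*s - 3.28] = 2.52 - 18.78*s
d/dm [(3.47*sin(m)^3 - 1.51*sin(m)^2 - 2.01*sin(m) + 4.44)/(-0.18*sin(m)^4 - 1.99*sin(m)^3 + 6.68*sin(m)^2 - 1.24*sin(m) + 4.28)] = (0.6246*sin(m)^6 - 0.543599999999998*sin(m)^5 + 19.0893*sin(m)^4 - 13.4086*sin(m)^3 + 86.3608*sin(m)^2 - 72.244*sin(m) - 3.0972)*cos(m)/(0.0324*sin(m)^8 + 0.7164*sin(m)^7 + 1.5553*sin(m)^6 - 26.14*sin(m)^5 + 48.0168*sin(m)^4 - 33.6008*sin(m)^3 + 58.7184*sin(m)^2 - 10.6144*sin(m) + 18.3184)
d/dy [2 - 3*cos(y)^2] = 3*sin(2*y)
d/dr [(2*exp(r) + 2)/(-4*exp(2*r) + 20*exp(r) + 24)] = exp(r)/(2*(exp(2*r) - 12*exp(r) + 36))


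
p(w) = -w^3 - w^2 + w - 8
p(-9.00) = 631.00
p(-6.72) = 243.59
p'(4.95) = -82.41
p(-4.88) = 79.52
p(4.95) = -148.84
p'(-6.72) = -121.04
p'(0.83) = -2.73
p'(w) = -3*w^2 - 2*w + 1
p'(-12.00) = -407.00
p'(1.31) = -6.77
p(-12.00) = 1564.00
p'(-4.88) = -60.68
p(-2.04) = -5.71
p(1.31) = -10.65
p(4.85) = -140.76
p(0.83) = -8.43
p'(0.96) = -3.68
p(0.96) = -8.85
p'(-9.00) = -224.00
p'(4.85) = -79.27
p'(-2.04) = -7.40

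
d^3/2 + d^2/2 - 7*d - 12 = (d/2 + 1)*(d - 4)*(d + 3)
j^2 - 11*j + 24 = (j - 8)*(j - 3)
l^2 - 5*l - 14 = (l - 7)*(l + 2)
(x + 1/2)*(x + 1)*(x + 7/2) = x^3 + 5*x^2 + 23*x/4 + 7/4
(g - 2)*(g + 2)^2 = g^3 + 2*g^2 - 4*g - 8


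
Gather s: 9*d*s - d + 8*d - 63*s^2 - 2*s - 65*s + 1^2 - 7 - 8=7*d - 63*s^2 + s*(9*d - 67) - 14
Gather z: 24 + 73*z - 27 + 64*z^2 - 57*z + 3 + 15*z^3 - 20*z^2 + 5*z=15*z^3 + 44*z^2 + 21*z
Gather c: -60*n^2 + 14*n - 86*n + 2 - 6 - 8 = -60*n^2 - 72*n - 12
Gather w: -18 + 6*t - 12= 6*t - 30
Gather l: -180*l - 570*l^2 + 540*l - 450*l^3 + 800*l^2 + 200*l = -450*l^3 + 230*l^2 + 560*l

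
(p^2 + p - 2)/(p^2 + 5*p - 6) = (p + 2)/(p + 6)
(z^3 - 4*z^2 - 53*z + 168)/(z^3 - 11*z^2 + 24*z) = (z + 7)/z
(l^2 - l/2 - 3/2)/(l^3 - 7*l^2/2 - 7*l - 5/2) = (2*l - 3)/(2*l^2 - 9*l - 5)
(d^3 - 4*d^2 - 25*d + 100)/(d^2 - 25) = d - 4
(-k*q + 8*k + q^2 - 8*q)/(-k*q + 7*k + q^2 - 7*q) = (q - 8)/(q - 7)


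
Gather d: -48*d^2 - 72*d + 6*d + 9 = -48*d^2 - 66*d + 9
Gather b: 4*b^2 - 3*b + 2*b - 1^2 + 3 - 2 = 4*b^2 - b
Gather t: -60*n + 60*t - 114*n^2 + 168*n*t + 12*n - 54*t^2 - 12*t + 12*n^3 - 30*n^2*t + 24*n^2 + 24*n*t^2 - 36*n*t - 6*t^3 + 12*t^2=12*n^3 - 90*n^2 - 48*n - 6*t^3 + t^2*(24*n - 42) + t*(-30*n^2 + 132*n + 48)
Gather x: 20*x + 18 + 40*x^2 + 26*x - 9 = 40*x^2 + 46*x + 9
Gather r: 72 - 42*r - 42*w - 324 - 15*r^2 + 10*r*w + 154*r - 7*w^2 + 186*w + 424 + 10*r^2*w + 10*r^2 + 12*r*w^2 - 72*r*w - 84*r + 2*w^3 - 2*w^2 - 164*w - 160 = r^2*(10*w - 5) + r*(12*w^2 - 62*w + 28) + 2*w^3 - 9*w^2 - 20*w + 12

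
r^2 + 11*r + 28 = (r + 4)*(r + 7)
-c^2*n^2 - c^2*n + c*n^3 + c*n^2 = n*(-c + n)*(c*n + c)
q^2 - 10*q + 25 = (q - 5)^2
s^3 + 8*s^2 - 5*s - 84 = (s - 3)*(s + 4)*(s + 7)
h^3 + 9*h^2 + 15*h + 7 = (h + 1)^2*(h + 7)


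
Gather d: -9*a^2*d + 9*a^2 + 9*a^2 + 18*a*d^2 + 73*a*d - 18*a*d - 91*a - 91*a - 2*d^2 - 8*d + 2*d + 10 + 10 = 18*a^2 - 182*a + d^2*(18*a - 2) + d*(-9*a^2 + 55*a - 6) + 20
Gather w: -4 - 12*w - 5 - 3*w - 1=-15*w - 10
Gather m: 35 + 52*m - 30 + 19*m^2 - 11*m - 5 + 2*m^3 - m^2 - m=2*m^3 + 18*m^2 + 40*m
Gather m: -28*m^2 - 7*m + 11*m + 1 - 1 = -28*m^2 + 4*m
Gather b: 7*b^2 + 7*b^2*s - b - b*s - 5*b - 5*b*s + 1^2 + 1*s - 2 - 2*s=b^2*(7*s + 7) + b*(-6*s - 6) - s - 1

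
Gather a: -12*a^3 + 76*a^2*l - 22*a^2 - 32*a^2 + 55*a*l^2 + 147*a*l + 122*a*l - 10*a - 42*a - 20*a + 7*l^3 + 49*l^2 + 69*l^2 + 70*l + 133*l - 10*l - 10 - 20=-12*a^3 + a^2*(76*l - 54) + a*(55*l^2 + 269*l - 72) + 7*l^3 + 118*l^2 + 193*l - 30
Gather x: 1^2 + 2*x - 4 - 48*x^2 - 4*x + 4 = -48*x^2 - 2*x + 1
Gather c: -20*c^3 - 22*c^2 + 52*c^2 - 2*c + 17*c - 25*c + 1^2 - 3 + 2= -20*c^3 + 30*c^2 - 10*c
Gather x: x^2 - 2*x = x^2 - 2*x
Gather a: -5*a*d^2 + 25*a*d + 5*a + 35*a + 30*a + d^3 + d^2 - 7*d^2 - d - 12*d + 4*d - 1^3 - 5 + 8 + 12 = a*(-5*d^2 + 25*d + 70) + d^3 - 6*d^2 - 9*d + 14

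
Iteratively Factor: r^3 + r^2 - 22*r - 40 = (r + 4)*(r^2 - 3*r - 10) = (r + 2)*(r + 4)*(r - 5)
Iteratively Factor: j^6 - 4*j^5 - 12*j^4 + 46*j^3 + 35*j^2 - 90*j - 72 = (j - 3)*(j^5 - j^4 - 15*j^3 + j^2 + 38*j + 24) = (j - 3)*(j + 1)*(j^4 - 2*j^3 - 13*j^2 + 14*j + 24) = (j - 3)*(j - 2)*(j + 1)*(j^3 - 13*j - 12) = (j - 3)*(j - 2)*(j + 1)*(j + 3)*(j^2 - 3*j - 4) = (j - 4)*(j - 3)*(j - 2)*(j + 1)*(j + 3)*(j + 1)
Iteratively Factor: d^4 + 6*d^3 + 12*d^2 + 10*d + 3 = (d + 1)*(d^3 + 5*d^2 + 7*d + 3) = (d + 1)*(d + 3)*(d^2 + 2*d + 1) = (d + 1)^2*(d + 3)*(d + 1)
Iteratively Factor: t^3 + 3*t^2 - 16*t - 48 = (t + 4)*(t^2 - t - 12) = (t - 4)*(t + 4)*(t + 3)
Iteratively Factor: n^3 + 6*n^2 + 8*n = (n + 2)*(n^2 + 4*n) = (n + 2)*(n + 4)*(n)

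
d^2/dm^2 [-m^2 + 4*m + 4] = -2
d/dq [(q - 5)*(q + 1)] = 2*q - 4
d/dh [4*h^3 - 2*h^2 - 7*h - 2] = 12*h^2 - 4*h - 7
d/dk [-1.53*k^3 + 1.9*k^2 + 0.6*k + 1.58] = -4.59*k^2 + 3.8*k + 0.6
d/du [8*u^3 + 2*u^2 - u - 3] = 24*u^2 + 4*u - 1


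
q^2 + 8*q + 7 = (q + 1)*(q + 7)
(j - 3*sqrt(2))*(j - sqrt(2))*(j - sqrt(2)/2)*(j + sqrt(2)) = j^4 - 7*sqrt(2)*j^3/2 + j^2 + 7*sqrt(2)*j - 6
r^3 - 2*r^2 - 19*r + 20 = (r - 5)*(r - 1)*(r + 4)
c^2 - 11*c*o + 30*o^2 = (c - 6*o)*(c - 5*o)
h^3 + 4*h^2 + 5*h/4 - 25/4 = (h - 1)*(h + 5/2)^2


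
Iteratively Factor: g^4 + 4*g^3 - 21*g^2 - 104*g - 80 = (g + 4)*(g^3 - 21*g - 20) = (g - 5)*(g + 4)*(g^2 + 5*g + 4) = (g - 5)*(g + 4)^2*(g + 1)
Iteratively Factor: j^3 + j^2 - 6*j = (j + 3)*(j^2 - 2*j) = (j - 2)*(j + 3)*(j)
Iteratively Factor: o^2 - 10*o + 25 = (o - 5)*(o - 5)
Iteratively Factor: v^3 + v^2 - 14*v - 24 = (v + 3)*(v^2 - 2*v - 8) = (v + 2)*(v + 3)*(v - 4)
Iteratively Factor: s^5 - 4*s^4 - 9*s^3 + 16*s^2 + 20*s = (s)*(s^4 - 4*s^3 - 9*s^2 + 16*s + 20) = s*(s + 2)*(s^3 - 6*s^2 + 3*s + 10) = s*(s - 5)*(s + 2)*(s^2 - s - 2) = s*(s - 5)*(s - 2)*(s + 2)*(s + 1)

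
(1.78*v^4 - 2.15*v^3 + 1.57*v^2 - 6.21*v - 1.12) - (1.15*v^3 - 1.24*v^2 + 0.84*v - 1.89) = 1.78*v^4 - 3.3*v^3 + 2.81*v^2 - 7.05*v + 0.77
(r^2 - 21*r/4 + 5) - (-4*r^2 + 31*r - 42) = 5*r^2 - 145*r/4 + 47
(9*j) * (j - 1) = 9*j^2 - 9*j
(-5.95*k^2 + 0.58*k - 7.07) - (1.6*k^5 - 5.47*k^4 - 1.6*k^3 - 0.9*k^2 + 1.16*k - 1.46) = -1.6*k^5 + 5.47*k^4 + 1.6*k^3 - 5.05*k^2 - 0.58*k - 5.61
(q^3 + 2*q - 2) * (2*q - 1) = 2*q^4 - q^3 + 4*q^2 - 6*q + 2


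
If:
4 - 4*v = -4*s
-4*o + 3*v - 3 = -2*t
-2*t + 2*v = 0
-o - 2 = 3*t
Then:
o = -19/17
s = -22/17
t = -5/17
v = -5/17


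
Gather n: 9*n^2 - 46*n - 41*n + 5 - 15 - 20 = 9*n^2 - 87*n - 30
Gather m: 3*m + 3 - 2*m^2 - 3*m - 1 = 2 - 2*m^2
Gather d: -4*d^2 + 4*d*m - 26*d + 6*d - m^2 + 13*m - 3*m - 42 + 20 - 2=-4*d^2 + d*(4*m - 20) - m^2 + 10*m - 24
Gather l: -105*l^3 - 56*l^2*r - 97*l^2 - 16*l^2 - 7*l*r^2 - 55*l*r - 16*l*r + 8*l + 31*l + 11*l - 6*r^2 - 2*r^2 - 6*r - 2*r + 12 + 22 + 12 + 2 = -105*l^3 + l^2*(-56*r - 113) + l*(-7*r^2 - 71*r + 50) - 8*r^2 - 8*r + 48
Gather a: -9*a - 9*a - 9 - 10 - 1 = -18*a - 20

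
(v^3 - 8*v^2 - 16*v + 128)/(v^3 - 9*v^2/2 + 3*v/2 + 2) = 2*(v^2 - 4*v - 32)/(2*v^2 - v - 1)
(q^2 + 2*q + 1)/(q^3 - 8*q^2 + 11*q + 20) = (q + 1)/(q^2 - 9*q + 20)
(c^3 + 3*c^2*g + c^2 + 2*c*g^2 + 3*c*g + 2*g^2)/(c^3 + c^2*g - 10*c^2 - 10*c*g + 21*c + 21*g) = (c^2 + 2*c*g + c + 2*g)/(c^2 - 10*c + 21)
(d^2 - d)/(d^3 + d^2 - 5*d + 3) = d/(d^2 + 2*d - 3)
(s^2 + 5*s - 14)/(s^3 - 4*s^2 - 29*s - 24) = (-s^2 - 5*s + 14)/(-s^3 + 4*s^2 + 29*s + 24)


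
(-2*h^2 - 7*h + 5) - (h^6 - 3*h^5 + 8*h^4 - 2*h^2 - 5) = -h^6 + 3*h^5 - 8*h^4 - 7*h + 10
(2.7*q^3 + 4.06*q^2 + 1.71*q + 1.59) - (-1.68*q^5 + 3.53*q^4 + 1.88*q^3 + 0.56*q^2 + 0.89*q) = 1.68*q^5 - 3.53*q^4 + 0.82*q^3 + 3.5*q^2 + 0.82*q + 1.59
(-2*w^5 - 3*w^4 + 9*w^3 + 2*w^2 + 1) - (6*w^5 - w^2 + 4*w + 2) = -8*w^5 - 3*w^4 + 9*w^3 + 3*w^2 - 4*w - 1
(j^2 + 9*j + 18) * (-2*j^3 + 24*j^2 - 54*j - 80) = -2*j^5 + 6*j^4 + 126*j^3 - 134*j^2 - 1692*j - 1440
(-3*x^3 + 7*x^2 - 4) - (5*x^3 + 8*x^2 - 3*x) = -8*x^3 - x^2 + 3*x - 4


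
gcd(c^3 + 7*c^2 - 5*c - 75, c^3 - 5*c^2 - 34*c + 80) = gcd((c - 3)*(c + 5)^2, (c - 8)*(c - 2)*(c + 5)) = c + 5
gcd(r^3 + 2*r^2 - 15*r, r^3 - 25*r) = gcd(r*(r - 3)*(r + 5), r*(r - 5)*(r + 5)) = r^2 + 5*r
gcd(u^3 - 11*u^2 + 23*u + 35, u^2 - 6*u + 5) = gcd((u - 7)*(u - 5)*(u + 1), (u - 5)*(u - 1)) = u - 5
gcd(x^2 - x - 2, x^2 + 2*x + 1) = x + 1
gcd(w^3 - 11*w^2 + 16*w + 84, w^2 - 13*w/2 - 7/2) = w - 7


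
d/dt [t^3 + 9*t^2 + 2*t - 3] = 3*t^2 + 18*t + 2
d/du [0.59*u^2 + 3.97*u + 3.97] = 1.18*u + 3.97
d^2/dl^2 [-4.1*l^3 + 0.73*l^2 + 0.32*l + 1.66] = 1.46 - 24.6*l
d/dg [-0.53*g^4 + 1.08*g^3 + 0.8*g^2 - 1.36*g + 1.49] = -2.12*g^3 + 3.24*g^2 + 1.6*g - 1.36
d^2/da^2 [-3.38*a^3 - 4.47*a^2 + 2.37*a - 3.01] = -20.28*a - 8.94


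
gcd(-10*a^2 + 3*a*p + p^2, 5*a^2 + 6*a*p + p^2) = 5*a + p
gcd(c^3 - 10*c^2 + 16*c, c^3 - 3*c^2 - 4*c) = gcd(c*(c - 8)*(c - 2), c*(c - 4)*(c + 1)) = c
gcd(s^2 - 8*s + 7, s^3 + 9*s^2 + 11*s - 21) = s - 1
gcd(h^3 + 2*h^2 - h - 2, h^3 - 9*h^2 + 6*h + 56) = h + 2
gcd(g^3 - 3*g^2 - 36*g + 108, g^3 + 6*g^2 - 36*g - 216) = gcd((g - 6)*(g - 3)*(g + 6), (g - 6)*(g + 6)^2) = g^2 - 36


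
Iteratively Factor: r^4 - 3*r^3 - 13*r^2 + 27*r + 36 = (r - 3)*(r^3 - 13*r - 12) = (r - 3)*(r + 1)*(r^2 - r - 12) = (r - 3)*(r + 1)*(r + 3)*(r - 4)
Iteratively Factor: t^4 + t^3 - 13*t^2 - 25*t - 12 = (t + 1)*(t^3 - 13*t - 12) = (t - 4)*(t + 1)*(t^2 + 4*t + 3) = (t - 4)*(t + 1)*(t + 3)*(t + 1)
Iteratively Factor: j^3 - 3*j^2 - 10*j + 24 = (j - 2)*(j^2 - j - 12) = (j - 4)*(j - 2)*(j + 3)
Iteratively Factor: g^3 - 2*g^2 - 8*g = (g)*(g^2 - 2*g - 8) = g*(g - 4)*(g + 2)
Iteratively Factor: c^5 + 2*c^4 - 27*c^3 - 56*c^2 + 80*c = (c + 4)*(c^4 - 2*c^3 - 19*c^2 + 20*c) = c*(c + 4)*(c^3 - 2*c^2 - 19*c + 20) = c*(c - 5)*(c + 4)*(c^2 + 3*c - 4) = c*(c - 5)*(c - 1)*(c + 4)*(c + 4)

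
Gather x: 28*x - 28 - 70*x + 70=42 - 42*x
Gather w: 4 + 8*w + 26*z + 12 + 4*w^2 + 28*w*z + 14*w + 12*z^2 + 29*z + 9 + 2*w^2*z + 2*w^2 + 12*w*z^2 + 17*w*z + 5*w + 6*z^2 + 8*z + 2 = w^2*(2*z + 6) + w*(12*z^2 + 45*z + 27) + 18*z^2 + 63*z + 27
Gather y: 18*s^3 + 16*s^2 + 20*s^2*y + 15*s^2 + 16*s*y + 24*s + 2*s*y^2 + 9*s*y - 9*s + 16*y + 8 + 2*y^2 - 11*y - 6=18*s^3 + 31*s^2 + 15*s + y^2*(2*s + 2) + y*(20*s^2 + 25*s + 5) + 2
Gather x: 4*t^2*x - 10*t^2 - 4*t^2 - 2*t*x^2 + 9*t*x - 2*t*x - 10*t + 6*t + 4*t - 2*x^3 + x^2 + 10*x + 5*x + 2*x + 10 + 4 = -14*t^2 - 2*x^3 + x^2*(1 - 2*t) + x*(4*t^2 + 7*t + 17) + 14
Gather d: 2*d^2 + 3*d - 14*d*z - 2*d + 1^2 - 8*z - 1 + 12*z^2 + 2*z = 2*d^2 + d*(1 - 14*z) + 12*z^2 - 6*z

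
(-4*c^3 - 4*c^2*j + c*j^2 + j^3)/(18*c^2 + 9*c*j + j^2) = (-4*c^3 - 4*c^2*j + c*j^2 + j^3)/(18*c^2 + 9*c*j + j^2)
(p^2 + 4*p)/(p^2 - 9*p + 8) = p*(p + 4)/(p^2 - 9*p + 8)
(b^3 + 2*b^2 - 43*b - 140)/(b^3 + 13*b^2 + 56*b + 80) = (b - 7)/(b + 4)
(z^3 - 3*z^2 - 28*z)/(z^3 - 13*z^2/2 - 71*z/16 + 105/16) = 16*z*(z + 4)/(16*z^2 + 8*z - 15)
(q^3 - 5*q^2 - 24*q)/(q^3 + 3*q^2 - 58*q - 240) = q*(q + 3)/(q^2 + 11*q + 30)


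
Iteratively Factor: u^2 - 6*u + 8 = (u - 4)*(u - 2)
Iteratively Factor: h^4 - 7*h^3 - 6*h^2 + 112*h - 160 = (h - 5)*(h^3 - 2*h^2 - 16*h + 32) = (h - 5)*(h + 4)*(h^2 - 6*h + 8) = (h - 5)*(h - 2)*(h + 4)*(h - 4)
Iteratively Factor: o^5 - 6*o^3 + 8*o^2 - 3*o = (o - 1)*(o^4 + o^3 - 5*o^2 + 3*o) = (o - 1)*(o + 3)*(o^3 - 2*o^2 + o) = (o - 1)^2*(o + 3)*(o^2 - o) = o*(o - 1)^2*(o + 3)*(o - 1)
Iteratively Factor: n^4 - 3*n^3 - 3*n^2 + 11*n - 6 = (n - 1)*(n^3 - 2*n^2 - 5*n + 6) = (n - 1)^2*(n^2 - n - 6) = (n - 3)*(n - 1)^2*(n + 2)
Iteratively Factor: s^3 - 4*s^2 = (s)*(s^2 - 4*s) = s*(s - 4)*(s)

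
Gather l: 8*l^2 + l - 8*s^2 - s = 8*l^2 + l - 8*s^2 - s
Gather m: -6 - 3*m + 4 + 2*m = -m - 2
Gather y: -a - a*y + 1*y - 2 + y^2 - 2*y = -a + y^2 + y*(-a - 1) - 2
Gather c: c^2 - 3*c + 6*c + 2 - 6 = c^2 + 3*c - 4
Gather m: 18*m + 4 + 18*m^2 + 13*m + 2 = 18*m^2 + 31*m + 6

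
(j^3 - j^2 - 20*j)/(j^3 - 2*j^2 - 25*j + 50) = j*(j + 4)/(j^2 + 3*j - 10)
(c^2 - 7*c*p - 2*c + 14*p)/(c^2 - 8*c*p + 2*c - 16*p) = (c^2 - 7*c*p - 2*c + 14*p)/(c^2 - 8*c*p + 2*c - 16*p)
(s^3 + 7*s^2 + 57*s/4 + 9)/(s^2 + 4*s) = s + 3 + 9/(4*s)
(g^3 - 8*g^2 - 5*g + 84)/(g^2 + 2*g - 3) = (g^2 - 11*g + 28)/(g - 1)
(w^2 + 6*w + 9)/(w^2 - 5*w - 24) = (w + 3)/(w - 8)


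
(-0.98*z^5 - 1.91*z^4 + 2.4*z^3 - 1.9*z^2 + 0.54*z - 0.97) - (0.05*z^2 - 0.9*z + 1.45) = -0.98*z^5 - 1.91*z^4 + 2.4*z^3 - 1.95*z^2 + 1.44*z - 2.42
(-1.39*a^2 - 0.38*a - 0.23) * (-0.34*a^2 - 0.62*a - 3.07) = 0.4726*a^4 + 0.991*a^3 + 4.5811*a^2 + 1.3092*a + 0.7061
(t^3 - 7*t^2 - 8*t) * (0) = 0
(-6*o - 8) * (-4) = 24*o + 32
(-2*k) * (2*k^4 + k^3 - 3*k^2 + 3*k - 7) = -4*k^5 - 2*k^4 + 6*k^3 - 6*k^2 + 14*k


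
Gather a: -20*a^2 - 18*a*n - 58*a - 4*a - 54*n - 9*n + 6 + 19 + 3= -20*a^2 + a*(-18*n - 62) - 63*n + 28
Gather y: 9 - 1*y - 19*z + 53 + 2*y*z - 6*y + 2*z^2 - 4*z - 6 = y*(2*z - 7) + 2*z^2 - 23*z + 56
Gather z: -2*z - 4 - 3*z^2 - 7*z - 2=-3*z^2 - 9*z - 6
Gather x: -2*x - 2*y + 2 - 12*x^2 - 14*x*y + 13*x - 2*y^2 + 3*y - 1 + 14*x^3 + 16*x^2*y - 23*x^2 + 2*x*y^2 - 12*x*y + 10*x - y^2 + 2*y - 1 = 14*x^3 + x^2*(16*y - 35) + x*(2*y^2 - 26*y + 21) - 3*y^2 + 3*y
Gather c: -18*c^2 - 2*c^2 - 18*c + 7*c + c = -20*c^2 - 10*c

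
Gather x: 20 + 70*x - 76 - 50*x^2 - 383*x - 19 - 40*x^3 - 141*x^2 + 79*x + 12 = -40*x^3 - 191*x^2 - 234*x - 63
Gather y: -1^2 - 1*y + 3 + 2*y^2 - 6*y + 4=2*y^2 - 7*y + 6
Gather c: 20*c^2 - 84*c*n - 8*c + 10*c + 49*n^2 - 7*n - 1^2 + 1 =20*c^2 + c*(2 - 84*n) + 49*n^2 - 7*n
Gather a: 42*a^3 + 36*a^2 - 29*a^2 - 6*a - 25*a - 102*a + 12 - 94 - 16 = 42*a^3 + 7*a^2 - 133*a - 98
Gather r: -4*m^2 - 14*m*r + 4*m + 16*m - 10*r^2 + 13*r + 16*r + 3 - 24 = -4*m^2 + 20*m - 10*r^2 + r*(29 - 14*m) - 21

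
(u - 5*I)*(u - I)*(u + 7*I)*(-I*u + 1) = -I*u^4 + 2*u^3 - 36*I*u^2 + 2*u - 35*I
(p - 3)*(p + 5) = p^2 + 2*p - 15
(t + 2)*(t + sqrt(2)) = t^2 + sqrt(2)*t + 2*t + 2*sqrt(2)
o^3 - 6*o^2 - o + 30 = (o - 5)*(o - 3)*(o + 2)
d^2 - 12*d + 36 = (d - 6)^2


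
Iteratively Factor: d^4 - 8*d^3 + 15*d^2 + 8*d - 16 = (d - 4)*(d^3 - 4*d^2 - d + 4) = (d - 4)*(d + 1)*(d^2 - 5*d + 4) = (d - 4)*(d - 1)*(d + 1)*(d - 4)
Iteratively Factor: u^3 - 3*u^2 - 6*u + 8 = (u + 2)*(u^2 - 5*u + 4) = (u - 4)*(u + 2)*(u - 1)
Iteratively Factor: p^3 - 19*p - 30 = (p - 5)*(p^2 + 5*p + 6) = (p - 5)*(p + 3)*(p + 2)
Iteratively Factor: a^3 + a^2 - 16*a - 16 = (a - 4)*(a^2 + 5*a + 4) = (a - 4)*(a + 1)*(a + 4)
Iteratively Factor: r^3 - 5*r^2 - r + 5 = (r - 1)*(r^2 - 4*r - 5) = (r - 5)*(r - 1)*(r + 1)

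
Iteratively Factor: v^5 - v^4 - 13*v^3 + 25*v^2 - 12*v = (v - 1)*(v^4 - 13*v^2 + 12*v) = (v - 3)*(v - 1)*(v^3 + 3*v^2 - 4*v) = (v - 3)*(v - 1)*(v + 4)*(v^2 - v) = v*(v - 3)*(v - 1)*(v + 4)*(v - 1)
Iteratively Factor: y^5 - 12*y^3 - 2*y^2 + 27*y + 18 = (y - 2)*(y^4 + 2*y^3 - 8*y^2 - 18*y - 9) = (y - 2)*(y + 1)*(y^3 + y^2 - 9*y - 9) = (y - 2)*(y + 1)^2*(y^2 - 9) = (y - 3)*(y - 2)*(y + 1)^2*(y + 3)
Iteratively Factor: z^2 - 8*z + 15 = (z - 3)*(z - 5)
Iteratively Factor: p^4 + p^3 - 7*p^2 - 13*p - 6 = (p + 2)*(p^3 - p^2 - 5*p - 3) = (p + 1)*(p + 2)*(p^2 - 2*p - 3) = (p - 3)*(p + 1)*(p + 2)*(p + 1)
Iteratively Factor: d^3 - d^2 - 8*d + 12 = (d + 3)*(d^2 - 4*d + 4) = (d - 2)*(d + 3)*(d - 2)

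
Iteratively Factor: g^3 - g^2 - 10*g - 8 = (g + 2)*(g^2 - 3*g - 4) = (g - 4)*(g + 2)*(g + 1)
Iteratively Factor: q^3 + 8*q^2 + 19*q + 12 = (q + 1)*(q^2 + 7*q + 12) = (q + 1)*(q + 4)*(q + 3)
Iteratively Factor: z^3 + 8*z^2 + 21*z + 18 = (z + 3)*(z^2 + 5*z + 6) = (z + 2)*(z + 3)*(z + 3)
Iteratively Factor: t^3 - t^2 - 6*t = (t)*(t^2 - t - 6) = t*(t - 3)*(t + 2)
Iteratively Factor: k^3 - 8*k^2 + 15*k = (k - 5)*(k^2 - 3*k) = (k - 5)*(k - 3)*(k)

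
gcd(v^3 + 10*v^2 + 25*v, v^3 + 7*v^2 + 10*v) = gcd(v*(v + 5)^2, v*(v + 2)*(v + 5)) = v^2 + 5*v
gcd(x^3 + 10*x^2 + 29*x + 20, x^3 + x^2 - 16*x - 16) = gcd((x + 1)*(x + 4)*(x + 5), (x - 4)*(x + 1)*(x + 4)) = x^2 + 5*x + 4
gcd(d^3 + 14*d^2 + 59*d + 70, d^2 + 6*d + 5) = d + 5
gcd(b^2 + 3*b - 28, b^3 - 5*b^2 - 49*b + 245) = b + 7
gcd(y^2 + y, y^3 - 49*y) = y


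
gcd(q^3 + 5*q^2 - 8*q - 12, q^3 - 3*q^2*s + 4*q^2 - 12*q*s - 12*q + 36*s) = q^2 + 4*q - 12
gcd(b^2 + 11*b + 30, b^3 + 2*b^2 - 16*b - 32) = 1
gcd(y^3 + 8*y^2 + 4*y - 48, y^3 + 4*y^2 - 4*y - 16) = y^2 + 2*y - 8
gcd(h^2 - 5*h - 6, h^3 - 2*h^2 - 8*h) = 1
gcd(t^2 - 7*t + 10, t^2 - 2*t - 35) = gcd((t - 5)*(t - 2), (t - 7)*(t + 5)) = 1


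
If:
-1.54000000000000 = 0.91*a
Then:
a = -1.69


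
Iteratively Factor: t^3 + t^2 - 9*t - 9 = (t + 3)*(t^2 - 2*t - 3) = (t - 3)*(t + 3)*(t + 1)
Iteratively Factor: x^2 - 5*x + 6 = (x - 2)*(x - 3)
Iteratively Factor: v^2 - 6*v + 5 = (v - 5)*(v - 1)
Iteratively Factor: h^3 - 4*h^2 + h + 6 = (h - 2)*(h^2 - 2*h - 3) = (h - 3)*(h - 2)*(h + 1)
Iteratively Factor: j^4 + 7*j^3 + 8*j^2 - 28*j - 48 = (j + 4)*(j^3 + 3*j^2 - 4*j - 12) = (j - 2)*(j + 4)*(j^2 + 5*j + 6) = (j - 2)*(j + 2)*(j + 4)*(j + 3)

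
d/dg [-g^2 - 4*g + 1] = -2*g - 4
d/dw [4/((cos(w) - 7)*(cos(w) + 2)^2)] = 12*(cos(w) - 4)*sin(w)/((cos(w) - 7)^2*(cos(w) + 2)^3)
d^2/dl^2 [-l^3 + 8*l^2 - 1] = 16 - 6*l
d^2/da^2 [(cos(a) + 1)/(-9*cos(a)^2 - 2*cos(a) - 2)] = 9*(34*(1 - cos(a)^2)^2 + 9*cos(a)^5 - 24*cos(a)^3 + 6*cos(a)^2 - 30)/(9*cos(a)^2 + 2*cos(a) + 2)^3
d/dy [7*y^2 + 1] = 14*y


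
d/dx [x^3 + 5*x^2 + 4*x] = 3*x^2 + 10*x + 4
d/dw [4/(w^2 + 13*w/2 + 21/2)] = 8*(-4*w - 13)/(2*w^2 + 13*w + 21)^2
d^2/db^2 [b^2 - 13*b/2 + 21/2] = 2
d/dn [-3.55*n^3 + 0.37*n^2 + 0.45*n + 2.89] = -10.65*n^2 + 0.74*n + 0.45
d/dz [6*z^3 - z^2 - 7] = 2*z*(9*z - 1)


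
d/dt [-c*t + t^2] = -c + 2*t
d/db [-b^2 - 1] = -2*b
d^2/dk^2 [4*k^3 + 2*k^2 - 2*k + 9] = 24*k + 4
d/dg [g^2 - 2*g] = 2*g - 2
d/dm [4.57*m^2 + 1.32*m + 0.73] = 9.14*m + 1.32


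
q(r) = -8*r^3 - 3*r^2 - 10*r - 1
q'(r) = -24*r^2 - 6*r - 10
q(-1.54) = 36.50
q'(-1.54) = -57.68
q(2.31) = -138.72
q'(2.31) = -151.93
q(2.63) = -193.58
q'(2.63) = -191.79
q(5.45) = -1439.64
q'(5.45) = -755.56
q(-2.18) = 89.42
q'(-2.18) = -110.98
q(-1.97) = 68.22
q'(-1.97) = -91.32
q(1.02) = -22.81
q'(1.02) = -41.09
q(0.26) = -3.94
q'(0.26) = -13.18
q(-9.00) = 5678.00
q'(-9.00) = -1900.00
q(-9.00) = 5678.00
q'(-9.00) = -1900.00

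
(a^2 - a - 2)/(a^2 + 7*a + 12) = (a^2 - a - 2)/(a^2 + 7*a + 12)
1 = 1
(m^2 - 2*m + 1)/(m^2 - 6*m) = (m^2 - 2*m + 1)/(m*(m - 6))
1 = 1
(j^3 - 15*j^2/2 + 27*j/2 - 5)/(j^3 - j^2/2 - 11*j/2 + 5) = (2*j^2 - 11*j + 5)/(2*j^2 + 3*j - 5)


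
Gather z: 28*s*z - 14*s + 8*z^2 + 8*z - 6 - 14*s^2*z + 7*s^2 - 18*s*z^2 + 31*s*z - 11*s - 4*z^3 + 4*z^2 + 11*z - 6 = 7*s^2 - 25*s - 4*z^3 + z^2*(12 - 18*s) + z*(-14*s^2 + 59*s + 19) - 12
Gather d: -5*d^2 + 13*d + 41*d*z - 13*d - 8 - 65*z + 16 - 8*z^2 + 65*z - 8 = -5*d^2 + 41*d*z - 8*z^2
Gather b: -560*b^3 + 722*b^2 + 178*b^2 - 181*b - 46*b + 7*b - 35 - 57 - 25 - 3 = -560*b^3 + 900*b^2 - 220*b - 120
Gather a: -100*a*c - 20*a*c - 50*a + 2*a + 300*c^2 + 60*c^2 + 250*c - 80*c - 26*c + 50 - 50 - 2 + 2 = a*(-120*c - 48) + 360*c^2 + 144*c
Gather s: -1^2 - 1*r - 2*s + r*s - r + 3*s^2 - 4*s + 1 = -2*r + 3*s^2 + s*(r - 6)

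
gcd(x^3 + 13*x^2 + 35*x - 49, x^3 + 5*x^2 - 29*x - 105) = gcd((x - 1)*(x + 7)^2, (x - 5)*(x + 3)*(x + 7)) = x + 7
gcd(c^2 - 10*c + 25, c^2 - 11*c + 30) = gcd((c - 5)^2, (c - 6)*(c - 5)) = c - 5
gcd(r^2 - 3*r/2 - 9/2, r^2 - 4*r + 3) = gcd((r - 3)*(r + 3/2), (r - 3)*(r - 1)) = r - 3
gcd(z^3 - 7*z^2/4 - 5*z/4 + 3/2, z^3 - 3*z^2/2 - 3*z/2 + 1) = z^2 - z - 2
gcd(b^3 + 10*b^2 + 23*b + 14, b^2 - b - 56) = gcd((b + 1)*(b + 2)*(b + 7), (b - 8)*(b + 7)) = b + 7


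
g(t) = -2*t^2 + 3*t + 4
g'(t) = 3 - 4*t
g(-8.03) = -149.05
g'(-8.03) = 35.12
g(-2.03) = -10.33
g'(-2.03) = 11.12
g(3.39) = -8.81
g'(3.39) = -10.56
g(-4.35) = -46.90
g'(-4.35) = 20.40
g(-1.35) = -3.70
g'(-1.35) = 8.40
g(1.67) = 3.43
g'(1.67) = -3.68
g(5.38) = -37.75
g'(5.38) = -18.52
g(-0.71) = 0.86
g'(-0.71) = 5.84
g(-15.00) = -491.00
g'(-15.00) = 63.00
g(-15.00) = -491.00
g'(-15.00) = 63.00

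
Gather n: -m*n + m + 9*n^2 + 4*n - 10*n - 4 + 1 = m + 9*n^2 + n*(-m - 6) - 3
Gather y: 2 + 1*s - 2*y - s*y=s + y*(-s - 2) + 2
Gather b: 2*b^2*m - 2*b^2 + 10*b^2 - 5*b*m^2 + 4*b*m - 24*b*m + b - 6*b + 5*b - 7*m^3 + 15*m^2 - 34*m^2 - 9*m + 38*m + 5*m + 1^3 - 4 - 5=b^2*(2*m + 8) + b*(-5*m^2 - 20*m) - 7*m^3 - 19*m^2 + 34*m - 8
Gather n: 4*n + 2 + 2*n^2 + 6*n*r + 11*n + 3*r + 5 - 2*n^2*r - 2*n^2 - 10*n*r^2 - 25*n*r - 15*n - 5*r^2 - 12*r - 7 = -2*n^2*r + n*(-10*r^2 - 19*r) - 5*r^2 - 9*r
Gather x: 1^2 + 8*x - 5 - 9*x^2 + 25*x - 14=-9*x^2 + 33*x - 18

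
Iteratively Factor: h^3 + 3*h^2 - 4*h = (h + 4)*(h^2 - h) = h*(h + 4)*(h - 1)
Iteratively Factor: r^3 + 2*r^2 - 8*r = (r + 4)*(r^2 - 2*r) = (r - 2)*(r + 4)*(r)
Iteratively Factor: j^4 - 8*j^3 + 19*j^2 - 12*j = (j - 1)*(j^3 - 7*j^2 + 12*j) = j*(j - 1)*(j^2 - 7*j + 12) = j*(j - 3)*(j - 1)*(j - 4)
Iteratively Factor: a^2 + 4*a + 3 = (a + 1)*(a + 3)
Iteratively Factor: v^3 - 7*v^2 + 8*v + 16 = (v + 1)*(v^2 - 8*v + 16) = (v - 4)*(v + 1)*(v - 4)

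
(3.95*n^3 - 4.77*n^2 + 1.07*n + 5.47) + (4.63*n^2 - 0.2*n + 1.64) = 3.95*n^3 - 0.14*n^2 + 0.87*n + 7.11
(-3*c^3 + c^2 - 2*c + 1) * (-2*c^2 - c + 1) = 6*c^5 + c^4 + c^2 - 3*c + 1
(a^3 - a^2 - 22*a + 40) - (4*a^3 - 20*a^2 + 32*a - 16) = -3*a^3 + 19*a^2 - 54*a + 56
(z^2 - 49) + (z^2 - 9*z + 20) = 2*z^2 - 9*z - 29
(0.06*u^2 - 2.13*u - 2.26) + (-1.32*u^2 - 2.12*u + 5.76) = -1.26*u^2 - 4.25*u + 3.5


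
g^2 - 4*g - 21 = (g - 7)*(g + 3)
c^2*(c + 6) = c^3 + 6*c^2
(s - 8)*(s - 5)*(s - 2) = s^3 - 15*s^2 + 66*s - 80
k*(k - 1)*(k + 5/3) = k^3 + 2*k^2/3 - 5*k/3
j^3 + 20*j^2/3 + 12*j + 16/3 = (j + 2/3)*(j + 2)*(j + 4)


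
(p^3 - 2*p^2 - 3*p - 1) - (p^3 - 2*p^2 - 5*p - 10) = 2*p + 9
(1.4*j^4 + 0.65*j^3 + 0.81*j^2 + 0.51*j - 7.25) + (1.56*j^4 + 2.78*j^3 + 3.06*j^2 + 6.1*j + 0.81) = 2.96*j^4 + 3.43*j^3 + 3.87*j^2 + 6.61*j - 6.44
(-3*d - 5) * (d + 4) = -3*d^2 - 17*d - 20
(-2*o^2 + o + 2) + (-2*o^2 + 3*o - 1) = -4*o^2 + 4*o + 1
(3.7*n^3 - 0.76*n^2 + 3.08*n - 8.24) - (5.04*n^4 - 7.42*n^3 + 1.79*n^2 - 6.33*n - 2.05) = -5.04*n^4 + 11.12*n^3 - 2.55*n^2 + 9.41*n - 6.19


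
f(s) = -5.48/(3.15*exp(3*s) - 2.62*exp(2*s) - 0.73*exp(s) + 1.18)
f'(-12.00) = 0.00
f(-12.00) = -4.64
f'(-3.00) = -0.20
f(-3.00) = -4.82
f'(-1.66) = -1.54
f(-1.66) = -5.66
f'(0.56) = 2.38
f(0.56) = -0.62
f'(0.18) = 11.22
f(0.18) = -2.80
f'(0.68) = 1.47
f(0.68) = -0.40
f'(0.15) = 12.55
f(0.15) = -3.16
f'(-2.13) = -0.70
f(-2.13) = -5.16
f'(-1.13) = -4.21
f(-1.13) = -7.05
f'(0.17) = 11.65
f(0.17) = -2.92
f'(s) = -5.48*(-9.45*exp(3*s) + 5.24*exp(2*s) + 0.73*exp(s))/(3.15*exp(3*s) - 2.62*exp(2*s) - 0.73*exp(s) + 1.18)^2 = (51.786*exp(2*s) - 28.7152*exp(s) - 4.0004)*exp(s)/(3.15*exp(3*s) - 2.62*exp(2*s) - 0.73*exp(s) + 1.18)^2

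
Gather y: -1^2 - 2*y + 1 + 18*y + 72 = 16*y + 72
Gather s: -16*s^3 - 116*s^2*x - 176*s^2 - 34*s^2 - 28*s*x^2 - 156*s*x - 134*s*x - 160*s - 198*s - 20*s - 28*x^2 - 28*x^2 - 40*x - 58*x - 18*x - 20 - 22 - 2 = -16*s^3 + s^2*(-116*x - 210) + s*(-28*x^2 - 290*x - 378) - 56*x^2 - 116*x - 44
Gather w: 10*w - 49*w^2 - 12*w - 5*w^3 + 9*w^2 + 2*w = -5*w^3 - 40*w^2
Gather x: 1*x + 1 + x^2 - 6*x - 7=x^2 - 5*x - 6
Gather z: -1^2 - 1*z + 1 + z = 0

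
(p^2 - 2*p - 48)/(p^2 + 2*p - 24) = (p - 8)/(p - 4)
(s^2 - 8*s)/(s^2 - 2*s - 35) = s*(8 - s)/(-s^2 + 2*s + 35)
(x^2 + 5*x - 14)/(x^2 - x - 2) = (x + 7)/(x + 1)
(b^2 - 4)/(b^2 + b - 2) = (b - 2)/(b - 1)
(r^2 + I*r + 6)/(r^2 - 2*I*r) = (r + 3*I)/r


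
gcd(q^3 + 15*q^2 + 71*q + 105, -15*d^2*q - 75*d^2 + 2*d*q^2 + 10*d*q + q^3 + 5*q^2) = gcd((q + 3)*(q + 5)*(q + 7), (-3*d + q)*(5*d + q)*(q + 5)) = q + 5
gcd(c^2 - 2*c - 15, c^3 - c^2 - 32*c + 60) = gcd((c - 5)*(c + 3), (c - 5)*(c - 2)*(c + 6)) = c - 5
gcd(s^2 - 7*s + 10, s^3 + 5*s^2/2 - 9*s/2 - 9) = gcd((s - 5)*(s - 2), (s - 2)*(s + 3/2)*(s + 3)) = s - 2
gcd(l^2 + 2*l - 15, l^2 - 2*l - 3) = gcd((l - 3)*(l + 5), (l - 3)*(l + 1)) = l - 3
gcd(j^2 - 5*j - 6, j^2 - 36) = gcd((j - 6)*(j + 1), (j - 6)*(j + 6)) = j - 6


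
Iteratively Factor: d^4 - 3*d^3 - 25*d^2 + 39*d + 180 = (d - 5)*(d^3 + 2*d^2 - 15*d - 36) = (d - 5)*(d + 3)*(d^2 - d - 12) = (d - 5)*(d + 3)^2*(d - 4)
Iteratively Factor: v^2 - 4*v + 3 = (v - 1)*(v - 3)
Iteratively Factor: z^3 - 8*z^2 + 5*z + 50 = (z - 5)*(z^2 - 3*z - 10) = (z - 5)^2*(z + 2)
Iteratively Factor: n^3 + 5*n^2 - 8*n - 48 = (n - 3)*(n^2 + 8*n + 16) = (n - 3)*(n + 4)*(n + 4)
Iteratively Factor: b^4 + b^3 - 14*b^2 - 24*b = (b + 2)*(b^3 - b^2 - 12*b) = (b - 4)*(b + 2)*(b^2 + 3*b) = (b - 4)*(b + 2)*(b + 3)*(b)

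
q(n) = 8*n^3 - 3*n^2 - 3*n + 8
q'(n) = 24*n^2 - 6*n - 3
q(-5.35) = -1286.86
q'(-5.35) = 716.04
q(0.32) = 6.99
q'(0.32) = -2.46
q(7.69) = 3445.57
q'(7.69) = 1370.13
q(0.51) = 6.75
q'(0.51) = 0.18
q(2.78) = 148.35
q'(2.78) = 165.80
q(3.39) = 275.02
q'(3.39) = 252.47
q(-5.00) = -1052.00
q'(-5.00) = 627.00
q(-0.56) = 7.33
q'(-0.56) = 7.89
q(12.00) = 13364.00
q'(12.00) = 3381.00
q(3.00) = 188.00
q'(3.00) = 195.00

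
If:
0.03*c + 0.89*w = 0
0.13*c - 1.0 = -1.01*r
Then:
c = -29.6666666666667*w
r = 3.81848184818482*w + 0.99009900990099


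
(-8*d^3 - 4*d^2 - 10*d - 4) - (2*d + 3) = -8*d^3 - 4*d^2 - 12*d - 7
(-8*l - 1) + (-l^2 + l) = -l^2 - 7*l - 1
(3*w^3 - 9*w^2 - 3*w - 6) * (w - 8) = 3*w^4 - 33*w^3 + 69*w^2 + 18*w + 48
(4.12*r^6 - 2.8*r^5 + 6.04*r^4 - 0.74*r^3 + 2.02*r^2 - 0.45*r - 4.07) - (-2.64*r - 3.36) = 4.12*r^6 - 2.8*r^5 + 6.04*r^4 - 0.74*r^3 + 2.02*r^2 + 2.19*r - 0.71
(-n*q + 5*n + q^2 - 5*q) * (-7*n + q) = 7*n^2*q - 35*n^2 - 8*n*q^2 + 40*n*q + q^3 - 5*q^2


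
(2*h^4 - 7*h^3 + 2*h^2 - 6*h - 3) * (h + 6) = 2*h^5 + 5*h^4 - 40*h^3 + 6*h^2 - 39*h - 18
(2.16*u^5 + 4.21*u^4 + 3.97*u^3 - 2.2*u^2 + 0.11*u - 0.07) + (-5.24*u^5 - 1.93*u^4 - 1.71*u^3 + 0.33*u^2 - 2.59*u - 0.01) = -3.08*u^5 + 2.28*u^4 + 2.26*u^3 - 1.87*u^2 - 2.48*u - 0.08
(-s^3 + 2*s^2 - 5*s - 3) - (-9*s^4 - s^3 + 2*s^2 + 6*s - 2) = 9*s^4 - 11*s - 1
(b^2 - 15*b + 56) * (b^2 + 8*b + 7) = b^4 - 7*b^3 - 57*b^2 + 343*b + 392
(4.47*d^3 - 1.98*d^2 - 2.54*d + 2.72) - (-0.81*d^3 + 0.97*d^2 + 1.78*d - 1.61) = 5.28*d^3 - 2.95*d^2 - 4.32*d + 4.33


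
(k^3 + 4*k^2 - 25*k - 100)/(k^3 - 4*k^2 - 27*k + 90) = (k^2 - k - 20)/(k^2 - 9*k + 18)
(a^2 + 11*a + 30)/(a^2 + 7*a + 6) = (a + 5)/(a + 1)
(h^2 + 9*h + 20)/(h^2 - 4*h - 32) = (h + 5)/(h - 8)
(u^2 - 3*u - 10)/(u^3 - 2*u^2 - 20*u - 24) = (u - 5)/(u^2 - 4*u - 12)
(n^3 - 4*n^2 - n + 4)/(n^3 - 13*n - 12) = (n - 1)/(n + 3)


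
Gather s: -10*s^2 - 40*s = -10*s^2 - 40*s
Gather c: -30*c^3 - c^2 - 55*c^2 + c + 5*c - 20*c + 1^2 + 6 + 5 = -30*c^3 - 56*c^2 - 14*c + 12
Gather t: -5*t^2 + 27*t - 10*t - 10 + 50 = -5*t^2 + 17*t + 40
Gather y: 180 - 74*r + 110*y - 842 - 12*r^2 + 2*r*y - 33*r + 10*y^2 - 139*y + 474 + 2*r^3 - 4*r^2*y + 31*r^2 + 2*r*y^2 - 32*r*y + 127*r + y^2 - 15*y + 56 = 2*r^3 + 19*r^2 + 20*r + y^2*(2*r + 11) + y*(-4*r^2 - 30*r - 44) - 132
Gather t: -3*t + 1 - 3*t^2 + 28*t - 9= -3*t^2 + 25*t - 8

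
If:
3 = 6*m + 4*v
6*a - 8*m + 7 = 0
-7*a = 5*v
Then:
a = 45/22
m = 53/22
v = -63/22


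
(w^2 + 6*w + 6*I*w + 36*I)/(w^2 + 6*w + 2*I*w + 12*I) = (w + 6*I)/(w + 2*I)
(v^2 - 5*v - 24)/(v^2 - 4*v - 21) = (v - 8)/(v - 7)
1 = 1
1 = 1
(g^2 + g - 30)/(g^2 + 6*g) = (g - 5)/g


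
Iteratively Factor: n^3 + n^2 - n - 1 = (n + 1)*(n^2 - 1) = (n - 1)*(n + 1)*(n + 1)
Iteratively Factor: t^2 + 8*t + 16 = (t + 4)*(t + 4)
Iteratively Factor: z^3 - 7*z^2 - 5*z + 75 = (z - 5)*(z^2 - 2*z - 15) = (z - 5)*(z + 3)*(z - 5)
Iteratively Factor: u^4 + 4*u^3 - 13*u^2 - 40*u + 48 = (u - 3)*(u^3 + 7*u^2 + 8*u - 16) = (u - 3)*(u + 4)*(u^2 + 3*u - 4) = (u - 3)*(u + 4)^2*(u - 1)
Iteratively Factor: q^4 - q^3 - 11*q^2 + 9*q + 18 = (q + 3)*(q^3 - 4*q^2 + q + 6) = (q - 2)*(q + 3)*(q^2 - 2*q - 3) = (q - 3)*(q - 2)*(q + 3)*(q + 1)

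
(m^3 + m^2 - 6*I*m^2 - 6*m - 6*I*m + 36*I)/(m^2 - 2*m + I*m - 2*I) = (m^2 + m*(3 - 6*I) - 18*I)/(m + I)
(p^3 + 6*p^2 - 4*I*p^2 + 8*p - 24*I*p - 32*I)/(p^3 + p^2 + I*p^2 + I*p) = (p^3 + p^2*(6 - 4*I) + 8*p*(1 - 3*I) - 32*I)/(p*(p^2 + p*(1 + I) + I))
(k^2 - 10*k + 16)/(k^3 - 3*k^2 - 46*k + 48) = (k - 2)/(k^2 + 5*k - 6)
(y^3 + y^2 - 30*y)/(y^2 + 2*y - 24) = y*(y - 5)/(y - 4)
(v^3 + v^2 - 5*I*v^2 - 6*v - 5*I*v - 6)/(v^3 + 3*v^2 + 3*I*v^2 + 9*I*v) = (v^3 + v^2*(1 - 5*I) - v*(6 + 5*I) - 6)/(v*(v^2 + 3*v*(1 + I) + 9*I))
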